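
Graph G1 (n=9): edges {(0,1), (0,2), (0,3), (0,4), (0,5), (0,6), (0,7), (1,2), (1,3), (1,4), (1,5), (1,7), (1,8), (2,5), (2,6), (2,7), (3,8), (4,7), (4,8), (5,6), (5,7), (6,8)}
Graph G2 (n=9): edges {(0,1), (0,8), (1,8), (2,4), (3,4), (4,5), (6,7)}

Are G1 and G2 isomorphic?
No, not isomorphic

The graphs are NOT isomorphic.

Connected components of G1: 1 component(s) with vertex sets [[0, 1, 2, 3, 4, 5, 6, 7, 8]], sizes [9].
Connected components of G2: 3 component(s) with vertex sets [[6, 7], [0, 1, 8], [2, 3, 4, 5]], sizes [2, 3, 4].
The number of connected components (and the multiset of component sizes) is an isomorphism invariant — an isomorphism maps each component of G1 bijectively onto a component of G2. Since G1 has 1 component(s) and G2 has 3, they cannot be isomorphic.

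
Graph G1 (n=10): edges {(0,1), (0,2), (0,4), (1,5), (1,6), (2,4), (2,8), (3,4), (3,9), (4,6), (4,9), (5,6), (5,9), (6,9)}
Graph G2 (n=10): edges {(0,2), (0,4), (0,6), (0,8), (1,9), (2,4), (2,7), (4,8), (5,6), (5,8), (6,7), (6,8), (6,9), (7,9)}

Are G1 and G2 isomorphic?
Yes, isomorphic

The graphs are isomorphic.
One valid mapping φ: V(G1) → V(G2): 0→7, 1→2, 2→9, 3→5, 4→6, 5→4, 6→0, 7→3, 8→1, 9→8

Verify φ preserves adjacency — for each edge of G1, its image is an edge of G2:
  (0,1) → (φ(0),φ(1)) = (2,7) ∈ E(G2) ✓
  (0,2) → (φ(0),φ(2)) = (7,9) ∈ E(G2) ✓
  (0,4) → (φ(0),φ(4)) = (6,7) ∈ E(G2) ✓
  (1,5) → (φ(1),φ(5)) = (2,4) ∈ E(G2) ✓
  (1,6) → (φ(1),φ(6)) = (0,2) ∈ E(G2) ✓
  (2,4) → (φ(2),φ(4)) = (6,9) ∈ E(G2) ✓
  (2,8) → (φ(2),φ(8)) = (1,9) ∈ E(G2) ✓
  (3,4) → (φ(3),φ(4)) = (5,6) ∈ E(G2) ✓
  (3,9) → (φ(3),φ(9)) = (5,8) ∈ E(G2) ✓
  (4,6) → (φ(4),φ(6)) = (0,6) ∈ E(G2) ✓
  (4,9) → (φ(4),φ(9)) = (6,8) ∈ E(G2) ✓
  (5,6) → (φ(5),φ(6)) = (0,4) ∈ E(G2) ✓
  (5,9) → (φ(5),φ(9)) = (4,8) ∈ E(G2) ✓
  (6,9) → (φ(6),φ(9)) = (0,8) ∈ E(G2) ✓
All 14 edges of G1 map to edges of G2, and |E(G1)| = |E(G2)| = 14, so φ is a bijection on edges as well as vertices. Hence G1 ≅ G2.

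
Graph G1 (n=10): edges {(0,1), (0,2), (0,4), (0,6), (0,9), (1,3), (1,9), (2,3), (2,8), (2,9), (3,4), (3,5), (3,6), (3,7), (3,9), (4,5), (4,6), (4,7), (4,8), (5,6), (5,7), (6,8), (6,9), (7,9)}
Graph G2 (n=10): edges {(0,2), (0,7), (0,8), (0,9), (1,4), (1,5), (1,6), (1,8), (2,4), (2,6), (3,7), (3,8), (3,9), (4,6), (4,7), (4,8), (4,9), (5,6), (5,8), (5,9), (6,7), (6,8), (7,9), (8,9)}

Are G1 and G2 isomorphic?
Yes, isomorphic

The graphs are isomorphic.
One valid mapping φ: V(G1) → V(G2): 0→7, 1→3, 2→0, 3→8, 4→6, 5→1, 6→4, 7→5, 8→2, 9→9

Verify φ preserves adjacency — for each edge of G1, its image is an edge of G2:
  (0,1) → (φ(0),φ(1)) = (3,7) ∈ E(G2) ✓
  (0,2) → (φ(0),φ(2)) = (0,7) ∈ E(G2) ✓
  (0,4) → (φ(0),φ(4)) = (6,7) ∈ E(G2) ✓
  (0,6) → (φ(0),φ(6)) = (4,7) ∈ E(G2) ✓
  (0,9) → (φ(0),φ(9)) = (7,9) ∈ E(G2) ✓
  (1,3) → (φ(1),φ(3)) = (3,8) ∈ E(G2) ✓
  (1,9) → (φ(1),φ(9)) = (3,9) ∈ E(G2) ✓
  (2,3) → (φ(2),φ(3)) = (0,8) ∈ E(G2) ✓
  (2,8) → (φ(2),φ(8)) = (0,2) ∈ E(G2) ✓
  (2,9) → (φ(2),φ(9)) = (0,9) ∈ E(G2) ✓
  (3,4) → (φ(3),φ(4)) = (6,8) ∈ E(G2) ✓
  (3,5) → (φ(3),φ(5)) = (1,8) ∈ E(G2) ✓
  (3,6) → (φ(3),φ(6)) = (4,8) ∈ E(G2) ✓
  (3,7) → (φ(3),φ(7)) = (5,8) ∈ E(G2) ✓
  (3,9) → (φ(3),φ(9)) = (8,9) ∈ E(G2) ✓
  (4,5) → (φ(4),φ(5)) = (1,6) ∈ E(G2) ✓
  (4,6) → (φ(4),φ(6)) = (4,6) ∈ E(G2) ✓
  (4,7) → (φ(4),φ(7)) = (5,6) ∈ E(G2) ✓
  (4,8) → (φ(4),φ(8)) = (2,6) ∈ E(G2) ✓
  (5,6) → (φ(5),φ(6)) = (1,4) ∈ E(G2) ✓
  (5,7) → (φ(5),φ(7)) = (1,5) ∈ E(G2) ✓
  (6,8) → (φ(6),φ(8)) = (2,4) ∈ E(G2) ✓
  (6,9) → (φ(6),φ(9)) = (4,9) ∈ E(G2) ✓
  (7,9) → (φ(7),φ(9)) = (5,9) ∈ E(G2) ✓
All 24 edges of G1 map to edges of G2, and |E(G1)| = |E(G2)| = 24, so φ is a bijection on edges as well as vertices. Hence G1 ≅ G2.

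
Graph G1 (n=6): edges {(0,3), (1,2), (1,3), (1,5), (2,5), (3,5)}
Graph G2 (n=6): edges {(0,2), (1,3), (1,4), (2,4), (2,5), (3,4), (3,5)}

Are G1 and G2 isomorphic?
No, not isomorphic

The graphs are NOT isomorphic.

Degrees in G1: deg(0)=1, deg(1)=3, deg(2)=2, deg(3)=3, deg(4)=0, deg(5)=3.
Sorted degree sequence of G1: [3, 3, 3, 2, 1, 0].
Degrees in G2: deg(0)=1, deg(1)=2, deg(2)=3, deg(3)=3, deg(4)=3, deg(5)=2.
Sorted degree sequence of G2: [3, 3, 3, 2, 2, 1].
The (sorted) degree sequence is an isomorphism invariant, so since G1 and G2 have different degree sequences they cannot be isomorphic.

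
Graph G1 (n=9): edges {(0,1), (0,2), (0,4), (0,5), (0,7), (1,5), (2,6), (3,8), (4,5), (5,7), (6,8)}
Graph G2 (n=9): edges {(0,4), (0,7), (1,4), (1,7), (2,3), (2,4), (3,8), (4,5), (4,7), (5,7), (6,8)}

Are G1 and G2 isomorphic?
Yes, isomorphic

The graphs are isomorphic.
One valid mapping φ: V(G1) → V(G2): 0→4, 1→0, 2→2, 3→6, 4→1, 5→7, 6→3, 7→5, 8→8

Verify φ preserves adjacency — for each edge of G1, its image is an edge of G2:
  (0,1) → (φ(0),φ(1)) = (0,4) ∈ E(G2) ✓
  (0,2) → (φ(0),φ(2)) = (2,4) ∈ E(G2) ✓
  (0,4) → (φ(0),φ(4)) = (1,4) ∈ E(G2) ✓
  (0,5) → (φ(0),φ(5)) = (4,7) ∈ E(G2) ✓
  (0,7) → (φ(0),φ(7)) = (4,5) ∈ E(G2) ✓
  (1,5) → (φ(1),φ(5)) = (0,7) ∈ E(G2) ✓
  (2,6) → (φ(2),φ(6)) = (2,3) ∈ E(G2) ✓
  (3,8) → (φ(3),φ(8)) = (6,8) ∈ E(G2) ✓
  (4,5) → (φ(4),φ(5)) = (1,7) ∈ E(G2) ✓
  (5,7) → (φ(5),φ(7)) = (5,7) ∈ E(G2) ✓
  (6,8) → (φ(6),φ(8)) = (3,8) ∈ E(G2) ✓
All 11 edges of G1 map to edges of G2, and |E(G1)| = |E(G2)| = 11, so φ is a bijection on edges as well as vertices. Hence G1 ≅ G2.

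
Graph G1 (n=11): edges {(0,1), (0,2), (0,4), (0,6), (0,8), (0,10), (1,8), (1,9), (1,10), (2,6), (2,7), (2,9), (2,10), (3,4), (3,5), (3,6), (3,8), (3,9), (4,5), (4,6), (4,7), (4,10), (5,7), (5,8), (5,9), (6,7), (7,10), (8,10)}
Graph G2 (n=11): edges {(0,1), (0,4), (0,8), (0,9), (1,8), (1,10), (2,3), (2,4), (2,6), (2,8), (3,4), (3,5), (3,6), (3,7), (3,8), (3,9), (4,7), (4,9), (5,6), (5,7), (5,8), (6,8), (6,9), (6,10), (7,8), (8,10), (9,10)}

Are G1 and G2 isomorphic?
No, not isomorphic

The graphs are NOT isomorphic.

Counting triangles (3-cliques): G1 has 17, G2 has 19.
Triangle count is an isomorphism invariant, so differing triangle counts rule out isomorphism.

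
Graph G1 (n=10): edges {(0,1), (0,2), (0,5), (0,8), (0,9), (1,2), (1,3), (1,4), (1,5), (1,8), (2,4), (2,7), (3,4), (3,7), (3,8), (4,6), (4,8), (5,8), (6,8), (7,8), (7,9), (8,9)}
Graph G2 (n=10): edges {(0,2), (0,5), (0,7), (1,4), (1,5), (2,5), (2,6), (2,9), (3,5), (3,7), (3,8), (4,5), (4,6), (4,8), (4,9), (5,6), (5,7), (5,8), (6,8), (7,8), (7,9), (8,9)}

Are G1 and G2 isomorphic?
Yes, isomorphic

The graphs are isomorphic.
One valid mapping φ: V(G1) → V(G2): 0→7, 1→8, 2→9, 3→6, 4→4, 5→3, 6→1, 7→2, 8→5, 9→0

Verify φ preserves adjacency — for each edge of G1, its image is an edge of G2:
  (0,1) → (φ(0),φ(1)) = (7,8) ∈ E(G2) ✓
  (0,2) → (φ(0),φ(2)) = (7,9) ∈ E(G2) ✓
  (0,5) → (φ(0),φ(5)) = (3,7) ∈ E(G2) ✓
  (0,8) → (φ(0),φ(8)) = (5,7) ∈ E(G2) ✓
  (0,9) → (φ(0),φ(9)) = (0,7) ∈ E(G2) ✓
  (1,2) → (φ(1),φ(2)) = (8,9) ∈ E(G2) ✓
  (1,3) → (φ(1),φ(3)) = (6,8) ∈ E(G2) ✓
  (1,4) → (φ(1),φ(4)) = (4,8) ∈ E(G2) ✓
  (1,5) → (φ(1),φ(5)) = (3,8) ∈ E(G2) ✓
  (1,8) → (φ(1),φ(8)) = (5,8) ∈ E(G2) ✓
  (2,4) → (φ(2),φ(4)) = (4,9) ∈ E(G2) ✓
  (2,7) → (φ(2),φ(7)) = (2,9) ∈ E(G2) ✓
  (3,4) → (φ(3),φ(4)) = (4,6) ∈ E(G2) ✓
  (3,7) → (φ(3),φ(7)) = (2,6) ∈ E(G2) ✓
  (3,8) → (φ(3),φ(8)) = (5,6) ∈ E(G2) ✓
  (4,6) → (φ(4),φ(6)) = (1,4) ∈ E(G2) ✓
  (4,8) → (φ(4),φ(8)) = (4,5) ∈ E(G2) ✓
  (5,8) → (φ(5),φ(8)) = (3,5) ∈ E(G2) ✓
  (6,8) → (φ(6),φ(8)) = (1,5) ∈ E(G2) ✓
  (7,8) → (φ(7),φ(8)) = (2,5) ∈ E(G2) ✓
  (7,9) → (φ(7),φ(9)) = (0,2) ∈ E(G2) ✓
  (8,9) → (φ(8),φ(9)) = (0,5) ∈ E(G2) ✓
All 22 edges of G1 map to edges of G2, and |E(G1)| = |E(G2)| = 22, so φ is a bijection on edges as well as vertices. Hence G1 ≅ G2.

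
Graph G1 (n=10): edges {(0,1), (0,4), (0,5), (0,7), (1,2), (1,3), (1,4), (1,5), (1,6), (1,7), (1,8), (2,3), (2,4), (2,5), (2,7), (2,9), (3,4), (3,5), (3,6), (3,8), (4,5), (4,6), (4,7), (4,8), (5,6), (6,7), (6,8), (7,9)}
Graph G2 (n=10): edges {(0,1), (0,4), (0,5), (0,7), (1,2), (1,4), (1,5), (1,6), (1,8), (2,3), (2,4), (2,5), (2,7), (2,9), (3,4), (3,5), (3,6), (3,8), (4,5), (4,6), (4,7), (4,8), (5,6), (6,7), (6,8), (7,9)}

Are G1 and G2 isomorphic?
No, not isomorphic

The graphs are NOT isomorphic.

Counting edges: G1 has 28 edge(s); G2 has 26 edge(s).
Edge count is an isomorphism invariant (a bijection on vertices induces a bijection on edges), so differing edge counts rule out isomorphism.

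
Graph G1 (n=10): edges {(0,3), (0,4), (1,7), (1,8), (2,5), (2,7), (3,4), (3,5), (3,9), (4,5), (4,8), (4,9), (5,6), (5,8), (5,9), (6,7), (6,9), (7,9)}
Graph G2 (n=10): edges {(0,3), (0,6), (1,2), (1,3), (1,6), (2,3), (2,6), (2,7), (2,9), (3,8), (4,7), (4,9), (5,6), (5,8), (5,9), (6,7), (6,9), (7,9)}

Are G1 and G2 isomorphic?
Yes, isomorphic

The graphs are isomorphic.
One valid mapping φ: V(G1) → V(G2): 0→4, 1→8, 2→0, 3→7, 4→9, 5→6, 6→1, 7→3, 8→5, 9→2

Verify φ preserves adjacency — for each edge of G1, its image is an edge of G2:
  (0,3) → (φ(0),φ(3)) = (4,7) ∈ E(G2) ✓
  (0,4) → (φ(0),φ(4)) = (4,9) ∈ E(G2) ✓
  (1,7) → (φ(1),φ(7)) = (3,8) ∈ E(G2) ✓
  (1,8) → (φ(1),φ(8)) = (5,8) ∈ E(G2) ✓
  (2,5) → (φ(2),φ(5)) = (0,6) ∈ E(G2) ✓
  (2,7) → (φ(2),φ(7)) = (0,3) ∈ E(G2) ✓
  (3,4) → (φ(3),φ(4)) = (7,9) ∈ E(G2) ✓
  (3,5) → (φ(3),φ(5)) = (6,7) ∈ E(G2) ✓
  (3,9) → (φ(3),φ(9)) = (2,7) ∈ E(G2) ✓
  (4,5) → (φ(4),φ(5)) = (6,9) ∈ E(G2) ✓
  (4,8) → (φ(4),φ(8)) = (5,9) ∈ E(G2) ✓
  (4,9) → (φ(4),φ(9)) = (2,9) ∈ E(G2) ✓
  (5,6) → (φ(5),φ(6)) = (1,6) ∈ E(G2) ✓
  (5,8) → (φ(5),φ(8)) = (5,6) ∈ E(G2) ✓
  (5,9) → (φ(5),φ(9)) = (2,6) ∈ E(G2) ✓
  (6,7) → (φ(6),φ(7)) = (1,3) ∈ E(G2) ✓
  (6,9) → (φ(6),φ(9)) = (1,2) ∈ E(G2) ✓
  (7,9) → (φ(7),φ(9)) = (2,3) ∈ E(G2) ✓
All 18 edges of G1 map to edges of G2, and |E(G1)| = |E(G2)| = 18, so φ is a bijection on edges as well as vertices. Hence G1 ≅ G2.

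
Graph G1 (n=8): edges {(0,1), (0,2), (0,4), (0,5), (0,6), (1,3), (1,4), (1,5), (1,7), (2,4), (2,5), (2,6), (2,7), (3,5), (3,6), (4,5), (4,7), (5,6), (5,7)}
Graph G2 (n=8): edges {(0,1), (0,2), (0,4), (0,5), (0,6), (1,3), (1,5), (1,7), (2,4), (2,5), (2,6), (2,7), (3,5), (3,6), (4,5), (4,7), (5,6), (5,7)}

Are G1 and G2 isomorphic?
No, not isomorphic

The graphs are NOT isomorphic.

Counting edges: G1 has 19 edge(s); G2 has 18 edge(s).
Edge count is an isomorphism invariant (a bijection on vertices induces a bijection on edges), so differing edge counts rule out isomorphism.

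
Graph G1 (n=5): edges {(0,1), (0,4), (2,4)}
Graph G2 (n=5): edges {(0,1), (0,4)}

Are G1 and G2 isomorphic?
No, not isomorphic

The graphs are NOT isomorphic.

Counting edges: G1 has 3 edge(s); G2 has 2 edge(s).
Edge count is an isomorphism invariant (a bijection on vertices induces a bijection on edges), so differing edge counts rule out isomorphism.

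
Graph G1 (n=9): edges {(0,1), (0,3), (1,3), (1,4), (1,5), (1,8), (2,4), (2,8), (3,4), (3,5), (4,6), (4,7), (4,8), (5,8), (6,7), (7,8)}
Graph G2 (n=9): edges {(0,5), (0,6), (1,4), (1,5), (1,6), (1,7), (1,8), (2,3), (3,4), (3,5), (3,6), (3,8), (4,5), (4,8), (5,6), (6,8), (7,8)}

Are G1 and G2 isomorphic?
No, not isomorphic

The graphs are NOT isomorphic.

Degrees in G1: deg(0)=2, deg(1)=5, deg(2)=2, deg(3)=4, deg(4)=6, deg(5)=3, deg(6)=2, deg(7)=3, deg(8)=5.
Sorted degree sequence of G1: [6, 5, 5, 4, 3, 3, 2, 2, 2].
Degrees in G2: deg(0)=2, deg(1)=5, deg(2)=1, deg(3)=5, deg(4)=4, deg(5)=5, deg(6)=5, deg(7)=2, deg(8)=5.
Sorted degree sequence of G2: [5, 5, 5, 5, 5, 4, 2, 2, 1].
The (sorted) degree sequence is an isomorphism invariant, so since G1 and G2 have different degree sequences they cannot be isomorphic.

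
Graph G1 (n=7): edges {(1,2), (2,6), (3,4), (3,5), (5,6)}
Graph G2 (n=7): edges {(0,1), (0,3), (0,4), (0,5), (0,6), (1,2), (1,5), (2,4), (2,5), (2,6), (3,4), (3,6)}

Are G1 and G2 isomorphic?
No, not isomorphic

The graphs are NOT isomorphic.

Counting triangles (3-cliques): G1 has 0, G2 has 4.
Triangle count is an isomorphism invariant, so differing triangle counts rule out isomorphism.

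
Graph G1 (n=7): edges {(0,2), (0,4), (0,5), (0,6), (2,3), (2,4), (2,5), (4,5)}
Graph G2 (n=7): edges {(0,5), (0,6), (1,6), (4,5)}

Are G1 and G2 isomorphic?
No, not isomorphic

The graphs are NOT isomorphic.

Degrees in G1: deg(0)=4, deg(1)=0, deg(2)=4, deg(3)=1, deg(4)=3, deg(5)=3, deg(6)=1.
Sorted degree sequence of G1: [4, 4, 3, 3, 1, 1, 0].
Degrees in G2: deg(0)=2, deg(1)=1, deg(2)=0, deg(3)=0, deg(4)=1, deg(5)=2, deg(6)=2.
Sorted degree sequence of G2: [2, 2, 2, 1, 1, 0, 0].
The (sorted) degree sequence is an isomorphism invariant, so since G1 and G2 have different degree sequences they cannot be isomorphic.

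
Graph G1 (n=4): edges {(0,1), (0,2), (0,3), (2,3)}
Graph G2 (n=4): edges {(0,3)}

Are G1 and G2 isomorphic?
No, not isomorphic

The graphs are NOT isomorphic.

Connected components of G1: 1 component(s) with vertex sets [[0, 1, 2, 3]], sizes [4].
Connected components of G2: 3 component(s) with vertex sets [[1], [2], [0, 3]], sizes [1, 1, 2].
The number of connected components (and the multiset of component sizes) is an isomorphism invariant — an isomorphism maps each component of G1 bijectively onto a component of G2. Since G1 has 1 component(s) and G2 has 3, they cannot be isomorphic.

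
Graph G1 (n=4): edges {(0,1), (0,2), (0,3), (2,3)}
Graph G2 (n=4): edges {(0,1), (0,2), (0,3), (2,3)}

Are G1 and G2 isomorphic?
Yes, isomorphic

The graphs are isomorphic.
One valid mapping φ: V(G1) → V(G2): 0→0, 1→1, 2→2, 3→3

Verify φ preserves adjacency — for each edge of G1, its image is an edge of G2:
  (0,1) → (φ(0),φ(1)) = (0,1) ∈ E(G2) ✓
  (0,2) → (φ(0),φ(2)) = (0,2) ∈ E(G2) ✓
  (0,3) → (φ(0),φ(3)) = (0,3) ∈ E(G2) ✓
  (2,3) → (φ(2),φ(3)) = (2,3) ∈ E(G2) ✓
All 4 edges of G1 map to edges of G2, and |E(G1)| = |E(G2)| = 4, so φ is a bijection on edges as well as vertices. Hence G1 ≅ G2.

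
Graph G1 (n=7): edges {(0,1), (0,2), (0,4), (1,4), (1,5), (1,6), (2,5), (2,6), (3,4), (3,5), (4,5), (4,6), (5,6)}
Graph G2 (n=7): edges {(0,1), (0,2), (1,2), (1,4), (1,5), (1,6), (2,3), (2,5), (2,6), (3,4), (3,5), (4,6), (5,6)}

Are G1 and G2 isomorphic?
Yes, isomorphic

The graphs are isomorphic.
One valid mapping φ: V(G1) → V(G2): 0→4, 1→6, 2→3, 3→0, 4→1, 5→2, 6→5

Verify φ preserves adjacency — for each edge of G1, its image is an edge of G2:
  (0,1) → (φ(0),φ(1)) = (4,6) ∈ E(G2) ✓
  (0,2) → (φ(0),φ(2)) = (3,4) ∈ E(G2) ✓
  (0,4) → (φ(0),φ(4)) = (1,4) ∈ E(G2) ✓
  (1,4) → (φ(1),φ(4)) = (1,6) ∈ E(G2) ✓
  (1,5) → (φ(1),φ(5)) = (2,6) ∈ E(G2) ✓
  (1,6) → (φ(1),φ(6)) = (5,6) ∈ E(G2) ✓
  (2,5) → (φ(2),φ(5)) = (2,3) ∈ E(G2) ✓
  (2,6) → (φ(2),φ(6)) = (3,5) ∈ E(G2) ✓
  (3,4) → (φ(3),φ(4)) = (0,1) ∈ E(G2) ✓
  (3,5) → (φ(3),φ(5)) = (0,2) ∈ E(G2) ✓
  (4,5) → (φ(4),φ(5)) = (1,2) ∈ E(G2) ✓
  (4,6) → (φ(4),φ(6)) = (1,5) ∈ E(G2) ✓
  (5,6) → (φ(5),φ(6)) = (2,5) ∈ E(G2) ✓
All 13 edges of G1 map to edges of G2, and |E(G1)| = |E(G2)| = 13, so φ is a bijection on edges as well as vertices. Hence G1 ≅ G2.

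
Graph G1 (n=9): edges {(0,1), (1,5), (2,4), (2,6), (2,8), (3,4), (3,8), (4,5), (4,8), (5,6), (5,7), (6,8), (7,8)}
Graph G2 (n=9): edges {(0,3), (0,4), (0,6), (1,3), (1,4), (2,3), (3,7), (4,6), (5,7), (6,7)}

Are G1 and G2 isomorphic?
No, not isomorphic

The graphs are NOT isomorphic.

Connected components of G1: 1 component(s) with vertex sets [[0, 1, 2, 3, 4, 5, 6, 7, 8]], sizes [9].
Connected components of G2: 2 component(s) with vertex sets [[8], [0, 1, 2, 3, 4, 5, 6, 7]], sizes [1, 8].
The number of connected components (and the multiset of component sizes) is an isomorphism invariant — an isomorphism maps each component of G1 bijectively onto a component of G2. Since G1 has 1 component(s) and G2 has 2, they cannot be isomorphic.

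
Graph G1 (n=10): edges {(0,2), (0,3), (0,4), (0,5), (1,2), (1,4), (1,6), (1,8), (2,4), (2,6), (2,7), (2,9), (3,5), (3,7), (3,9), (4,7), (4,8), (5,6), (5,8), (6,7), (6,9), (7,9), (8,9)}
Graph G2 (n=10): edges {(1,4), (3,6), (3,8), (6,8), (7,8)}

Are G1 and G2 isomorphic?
No, not isomorphic

The graphs are NOT isomorphic.

Connected components of G1: 1 component(s) with vertex sets [[0, 1, 2, 3, 4, 5, 6, 7, 8, 9]], sizes [10].
Connected components of G2: 6 component(s) with vertex sets [[0], [2], [5], [9], [1, 4], [3, 6, 7, 8]], sizes [1, 1, 1, 1, 2, 4].
The number of connected components (and the multiset of component sizes) is an isomorphism invariant — an isomorphism maps each component of G1 bijectively onto a component of G2. Since G1 has 1 component(s) and G2 has 6, they cannot be isomorphic.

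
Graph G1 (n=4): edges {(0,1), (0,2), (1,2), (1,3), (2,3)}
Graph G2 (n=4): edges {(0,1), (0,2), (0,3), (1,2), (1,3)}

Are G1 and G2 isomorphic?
Yes, isomorphic

The graphs are isomorphic.
One valid mapping φ: V(G1) → V(G2): 0→3, 1→1, 2→0, 3→2

Verify φ preserves adjacency — for each edge of G1, its image is an edge of G2:
  (0,1) → (φ(0),φ(1)) = (1,3) ∈ E(G2) ✓
  (0,2) → (φ(0),φ(2)) = (0,3) ∈ E(G2) ✓
  (1,2) → (φ(1),φ(2)) = (0,1) ∈ E(G2) ✓
  (1,3) → (φ(1),φ(3)) = (1,2) ∈ E(G2) ✓
  (2,3) → (φ(2),φ(3)) = (0,2) ∈ E(G2) ✓
All 5 edges of G1 map to edges of G2, and |E(G1)| = |E(G2)| = 5, so φ is a bijection on edges as well as vertices. Hence G1 ≅ G2.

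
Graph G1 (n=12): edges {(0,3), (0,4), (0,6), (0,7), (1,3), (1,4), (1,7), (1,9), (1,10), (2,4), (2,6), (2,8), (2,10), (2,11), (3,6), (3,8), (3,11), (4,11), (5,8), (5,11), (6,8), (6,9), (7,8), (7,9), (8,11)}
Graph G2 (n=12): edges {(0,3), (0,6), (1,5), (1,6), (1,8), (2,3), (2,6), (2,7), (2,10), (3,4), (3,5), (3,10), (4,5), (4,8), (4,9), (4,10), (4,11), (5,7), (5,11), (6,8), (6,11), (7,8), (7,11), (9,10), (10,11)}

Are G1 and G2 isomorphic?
Yes, isomorphic

The graphs are isomorphic.
One valid mapping φ: V(G1) → V(G2): 0→7, 1→6, 2→3, 3→11, 4→2, 5→9, 6→5, 7→8, 8→4, 9→1, 10→0, 11→10

Verify φ preserves adjacency — for each edge of G1, its image is an edge of G2:
  (0,3) → (φ(0),φ(3)) = (7,11) ∈ E(G2) ✓
  (0,4) → (φ(0),φ(4)) = (2,7) ∈ E(G2) ✓
  (0,6) → (φ(0),φ(6)) = (5,7) ∈ E(G2) ✓
  (0,7) → (φ(0),φ(7)) = (7,8) ∈ E(G2) ✓
  (1,3) → (φ(1),φ(3)) = (6,11) ∈ E(G2) ✓
  (1,4) → (φ(1),φ(4)) = (2,6) ∈ E(G2) ✓
  (1,7) → (φ(1),φ(7)) = (6,8) ∈ E(G2) ✓
  (1,9) → (φ(1),φ(9)) = (1,6) ∈ E(G2) ✓
  (1,10) → (φ(1),φ(10)) = (0,6) ∈ E(G2) ✓
  (2,4) → (φ(2),φ(4)) = (2,3) ∈ E(G2) ✓
  (2,6) → (φ(2),φ(6)) = (3,5) ∈ E(G2) ✓
  (2,8) → (φ(2),φ(8)) = (3,4) ∈ E(G2) ✓
  (2,10) → (φ(2),φ(10)) = (0,3) ∈ E(G2) ✓
  (2,11) → (φ(2),φ(11)) = (3,10) ∈ E(G2) ✓
  (3,6) → (φ(3),φ(6)) = (5,11) ∈ E(G2) ✓
  (3,8) → (φ(3),φ(8)) = (4,11) ∈ E(G2) ✓
  (3,11) → (φ(3),φ(11)) = (10,11) ∈ E(G2) ✓
  (4,11) → (φ(4),φ(11)) = (2,10) ∈ E(G2) ✓
  (5,8) → (φ(5),φ(8)) = (4,9) ∈ E(G2) ✓
  (5,11) → (φ(5),φ(11)) = (9,10) ∈ E(G2) ✓
  (6,8) → (φ(6),φ(8)) = (4,5) ∈ E(G2) ✓
  (6,9) → (φ(6),φ(9)) = (1,5) ∈ E(G2) ✓
  (7,8) → (φ(7),φ(8)) = (4,8) ∈ E(G2) ✓
  (7,9) → (φ(7),φ(9)) = (1,8) ∈ E(G2) ✓
  (8,11) → (φ(8),φ(11)) = (4,10) ∈ E(G2) ✓
All 25 edges of G1 map to edges of G2, and |E(G1)| = |E(G2)| = 25, so φ is a bijection on edges as well as vertices. Hence G1 ≅ G2.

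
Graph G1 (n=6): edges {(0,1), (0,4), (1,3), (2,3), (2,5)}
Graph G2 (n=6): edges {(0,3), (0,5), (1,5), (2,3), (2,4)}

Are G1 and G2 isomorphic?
Yes, isomorphic

The graphs are isomorphic.
One valid mapping φ: V(G1) → V(G2): 0→2, 1→3, 2→5, 3→0, 4→4, 5→1

Verify φ preserves adjacency — for each edge of G1, its image is an edge of G2:
  (0,1) → (φ(0),φ(1)) = (2,3) ∈ E(G2) ✓
  (0,4) → (φ(0),φ(4)) = (2,4) ∈ E(G2) ✓
  (1,3) → (φ(1),φ(3)) = (0,3) ∈ E(G2) ✓
  (2,3) → (φ(2),φ(3)) = (0,5) ∈ E(G2) ✓
  (2,5) → (φ(2),φ(5)) = (1,5) ∈ E(G2) ✓
All 5 edges of G1 map to edges of G2, and |E(G1)| = |E(G2)| = 5, so φ is a bijection on edges as well as vertices. Hence G1 ≅ G2.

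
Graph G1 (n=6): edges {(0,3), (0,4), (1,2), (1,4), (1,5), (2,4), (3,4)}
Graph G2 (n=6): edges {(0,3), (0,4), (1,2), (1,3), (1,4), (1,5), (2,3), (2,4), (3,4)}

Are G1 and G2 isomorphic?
No, not isomorphic

The graphs are NOT isomorphic.

Counting edges: G1 has 7 edge(s); G2 has 9 edge(s).
Edge count is an isomorphism invariant (a bijection on vertices induces a bijection on edges), so differing edge counts rule out isomorphism.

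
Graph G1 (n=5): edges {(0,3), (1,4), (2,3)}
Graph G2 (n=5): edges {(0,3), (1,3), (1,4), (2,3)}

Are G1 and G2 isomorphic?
No, not isomorphic

The graphs are NOT isomorphic.

Counting edges: G1 has 3 edge(s); G2 has 4 edge(s).
Edge count is an isomorphism invariant (a bijection on vertices induces a bijection on edges), so differing edge counts rule out isomorphism.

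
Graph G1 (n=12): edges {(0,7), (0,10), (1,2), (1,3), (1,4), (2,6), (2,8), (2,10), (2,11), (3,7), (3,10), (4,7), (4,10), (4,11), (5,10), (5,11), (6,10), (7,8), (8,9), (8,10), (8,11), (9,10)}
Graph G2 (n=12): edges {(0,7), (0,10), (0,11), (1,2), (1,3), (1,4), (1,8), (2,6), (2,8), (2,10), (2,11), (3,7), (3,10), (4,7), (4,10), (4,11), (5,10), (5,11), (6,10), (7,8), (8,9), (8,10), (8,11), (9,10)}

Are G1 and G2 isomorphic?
No, not isomorphic

The graphs are NOT isomorphic.

Counting edges: G1 has 22 edge(s); G2 has 24 edge(s).
Edge count is an isomorphism invariant (a bijection on vertices induces a bijection on edges), so differing edge counts rule out isomorphism.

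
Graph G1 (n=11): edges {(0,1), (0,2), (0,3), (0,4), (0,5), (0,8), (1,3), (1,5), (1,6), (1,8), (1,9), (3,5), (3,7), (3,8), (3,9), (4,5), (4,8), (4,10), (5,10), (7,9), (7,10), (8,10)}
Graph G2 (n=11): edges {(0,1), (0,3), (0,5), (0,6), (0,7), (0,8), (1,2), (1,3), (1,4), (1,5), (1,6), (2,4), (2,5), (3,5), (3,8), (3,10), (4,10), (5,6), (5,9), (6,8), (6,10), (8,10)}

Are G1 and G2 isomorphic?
Yes, isomorphic

The graphs are isomorphic.
One valid mapping φ: V(G1) → V(G2): 0→0, 1→5, 2→7, 3→1, 4→8, 5→3, 6→9, 7→4, 8→6, 9→2, 10→10

Verify φ preserves adjacency — for each edge of G1, its image is an edge of G2:
  (0,1) → (φ(0),φ(1)) = (0,5) ∈ E(G2) ✓
  (0,2) → (φ(0),φ(2)) = (0,7) ∈ E(G2) ✓
  (0,3) → (φ(0),φ(3)) = (0,1) ∈ E(G2) ✓
  (0,4) → (φ(0),φ(4)) = (0,8) ∈ E(G2) ✓
  (0,5) → (φ(0),φ(5)) = (0,3) ∈ E(G2) ✓
  (0,8) → (φ(0),φ(8)) = (0,6) ∈ E(G2) ✓
  (1,3) → (φ(1),φ(3)) = (1,5) ∈ E(G2) ✓
  (1,5) → (φ(1),φ(5)) = (3,5) ∈ E(G2) ✓
  (1,6) → (φ(1),φ(6)) = (5,9) ∈ E(G2) ✓
  (1,8) → (φ(1),φ(8)) = (5,6) ∈ E(G2) ✓
  (1,9) → (φ(1),φ(9)) = (2,5) ∈ E(G2) ✓
  (3,5) → (φ(3),φ(5)) = (1,3) ∈ E(G2) ✓
  (3,7) → (φ(3),φ(7)) = (1,4) ∈ E(G2) ✓
  (3,8) → (φ(3),φ(8)) = (1,6) ∈ E(G2) ✓
  (3,9) → (φ(3),φ(9)) = (1,2) ∈ E(G2) ✓
  (4,5) → (φ(4),φ(5)) = (3,8) ∈ E(G2) ✓
  (4,8) → (φ(4),φ(8)) = (6,8) ∈ E(G2) ✓
  (4,10) → (φ(4),φ(10)) = (8,10) ∈ E(G2) ✓
  (5,10) → (φ(5),φ(10)) = (3,10) ∈ E(G2) ✓
  (7,9) → (φ(7),φ(9)) = (2,4) ∈ E(G2) ✓
  (7,10) → (φ(7),φ(10)) = (4,10) ∈ E(G2) ✓
  (8,10) → (φ(8),φ(10)) = (6,10) ∈ E(G2) ✓
All 22 edges of G1 map to edges of G2, and |E(G1)| = |E(G2)| = 22, so φ is a bijection on edges as well as vertices. Hence G1 ≅ G2.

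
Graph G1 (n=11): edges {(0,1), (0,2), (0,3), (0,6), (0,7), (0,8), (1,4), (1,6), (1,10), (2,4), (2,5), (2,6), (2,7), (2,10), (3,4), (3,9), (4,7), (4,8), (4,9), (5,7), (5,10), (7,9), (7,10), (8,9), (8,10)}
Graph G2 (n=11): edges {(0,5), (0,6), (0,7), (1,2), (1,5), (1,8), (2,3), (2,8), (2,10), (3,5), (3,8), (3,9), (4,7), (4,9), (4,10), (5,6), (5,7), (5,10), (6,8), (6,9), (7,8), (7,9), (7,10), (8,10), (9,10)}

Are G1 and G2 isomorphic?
Yes, isomorphic

The graphs are isomorphic.
One valid mapping φ: V(G1) → V(G2): 0→5, 1→6, 2→7, 3→1, 4→8, 5→4, 6→0, 7→10, 8→3, 9→2, 10→9

Verify φ preserves adjacency — for each edge of G1, its image is an edge of G2:
  (0,1) → (φ(0),φ(1)) = (5,6) ∈ E(G2) ✓
  (0,2) → (φ(0),φ(2)) = (5,7) ∈ E(G2) ✓
  (0,3) → (φ(0),φ(3)) = (1,5) ∈ E(G2) ✓
  (0,6) → (φ(0),φ(6)) = (0,5) ∈ E(G2) ✓
  (0,7) → (φ(0),φ(7)) = (5,10) ∈ E(G2) ✓
  (0,8) → (φ(0),φ(8)) = (3,5) ∈ E(G2) ✓
  (1,4) → (φ(1),φ(4)) = (6,8) ∈ E(G2) ✓
  (1,6) → (φ(1),φ(6)) = (0,6) ∈ E(G2) ✓
  (1,10) → (φ(1),φ(10)) = (6,9) ∈ E(G2) ✓
  (2,4) → (φ(2),φ(4)) = (7,8) ∈ E(G2) ✓
  (2,5) → (φ(2),φ(5)) = (4,7) ∈ E(G2) ✓
  (2,6) → (φ(2),φ(6)) = (0,7) ∈ E(G2) ✓
  (2,7) → (φ(2),φ(7)) = (7,10) ∈ E(G2) ✓
  (2,10) → (φ(2),φ(10)) = (7,9) ∈ E(G2) ✓
  (3,4) → (φ(3),φ(4)) = (1,8) ∈ E(G2) ✓
  (3,9) → (φ(3),φ(9)) = (1,2) ∈ E(G2) ✓
  (4,7) → (φ(4),φ(7)) = (8,10) ∈ E(G2) ✓
  (4,8) → (φ(4),φ(8)) = (3,8) ∈ E(G2) ✓
  (4,9) → (φ(4),φ(9)) = (2,8) ∈ E(G2) ✓
  (5,7) → (φ(5),φ(7)) = (4,10) ∈ E(G2) ✓
  (5,10) → (φ(5),φ(10)) = (4,9) ∈ E(G2) ✓
  (7,9) → (φ(7),φ(9)) = (2,10) ∈ E(G2) ✓
  (7,10) → (φ(7),φ(10)) = (9,10) ∈ E(G2) ✓
  (8,9) → (φ(8),φ(9)) = (2,3) ∈ E(G2) ✓
  (8,10) → (φ(8),φ(10)) = (3,9) ∈ E(G2) ✓
All 25 edges of G1 map to edges of G2, and |E(G1)| = |E(G2)| = 25, so φ is a bijection on edges as well as vertices. Hence G1 ≅ G2.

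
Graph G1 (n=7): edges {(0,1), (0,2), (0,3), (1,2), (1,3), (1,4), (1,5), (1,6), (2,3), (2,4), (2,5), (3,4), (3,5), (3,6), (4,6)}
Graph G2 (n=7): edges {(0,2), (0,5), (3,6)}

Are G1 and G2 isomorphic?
No, not isomorphic

The graphs are NOT isomorphic.

Connected components of G1: 1 component(s) with vertex sets [[0, 1, 2, 3, 4, 5, 6]], sizes [7].
Connected components of G2: 4 component(s) with vertex sets [[1], [4], [3, 6], [0, 2, 5]], sizes [1, 1, 2, 3].
The number of connected components (and the multiset of component sizes) is an isomorphism invariant — an isomorphism maps each component of G1 bijectively onto a component of G2. Since G1 has 1 component(s) and G2 has 4, they cannot be isomorphic.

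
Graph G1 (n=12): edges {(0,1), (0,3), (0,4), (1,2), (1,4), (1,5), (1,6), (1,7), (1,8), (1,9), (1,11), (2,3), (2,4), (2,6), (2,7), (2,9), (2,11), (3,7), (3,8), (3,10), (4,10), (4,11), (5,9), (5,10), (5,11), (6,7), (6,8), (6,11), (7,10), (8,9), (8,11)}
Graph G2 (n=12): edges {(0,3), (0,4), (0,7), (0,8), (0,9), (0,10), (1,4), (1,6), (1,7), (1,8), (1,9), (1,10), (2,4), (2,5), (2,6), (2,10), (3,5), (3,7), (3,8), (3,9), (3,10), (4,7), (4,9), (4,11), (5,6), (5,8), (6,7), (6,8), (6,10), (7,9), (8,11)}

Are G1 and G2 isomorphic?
No, not isomorphic

The graphs are NOT isomorphic.

Degrees in G1: deg(0)=3, deg(1)=9, deg(2)=7, deg(3)=5, deg(4)=5, deg(5)=4, deg(6)=5, deg(7)=5, deg(8)=5, deg(9)=4, deg(10)=4, deg(11)=6.
Sorted degree sequence of G1: [9, 7, 6, 5, 5, 5, 5, 5, 4, 4, 4, 3].
Degrees in G2: deg(0)=6, deg(1)=6, deg(2)=4, deg(3)=6, deg(4)=6, deg(5)=4, deg(6)=6, deg(7)=6, deg(8)=6, deg(9)=5, deg(10)=5, deg(11)=2.
Sorted degree sequence of G2: [6, 6, 6, 6, 6, 6, 6, 5, 5, 4, 4, 2].
The (sorted) degree sequence is an isomorphism invariant, so since G1 and G2 have different degree sequences they cannot be isomorphic.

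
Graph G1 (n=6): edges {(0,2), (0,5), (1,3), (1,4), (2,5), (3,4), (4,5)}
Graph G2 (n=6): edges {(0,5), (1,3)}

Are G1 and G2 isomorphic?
No, not isomorphic

The graphs are NOT isomorphic.

Connected components of G1: 1 component(s) with vertex sets [[0, 1, 2, 3, 4, 5]], sizes [6].
Connected components of G2: 4 component(s) with vertex sets [[2], [4], [0, 5], [1, 3]], sizes [1, 1, 2, 2].
The number of connected components (and the multiset of component sizes) is an isomorphism invariant — an isomorphism maps each component of G1 bijectively onto a component of G2. Since G1 has 1 component(s) and G2 has 4, they cannot be isomorphic.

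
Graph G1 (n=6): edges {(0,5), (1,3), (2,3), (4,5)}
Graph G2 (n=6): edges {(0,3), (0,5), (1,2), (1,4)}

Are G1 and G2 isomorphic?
Yes, isomorphic

The graphs are isomorphic.
One valid mapping φ: V(G1) → V(G2): 0→3, 1→4, 2→2, 3→1, 4→5, 5→0

Verify φ preserves adjacency — for each edge of G1, its image is an edge of G2:
  (0,5) → (φ(0),φ(5)) = (0,3) ∈ E(G2) ✓
  (1,3) → (φ(1),φ(3)) = (1,4) ∈ E(G2) ✓
  (2,3) → (φ(2),φ(3)) = (1,2) ∈ E(G2) ✓
  (4,5) → (φ(4),φ(5)) = (0,5) ∈ E(G2) ✓
All 4 edges of G1 map to edges of G2, and |E(G1)| = |E(G2)| = 4, so φ is a bijection on edges as well as vertices. Hence G1 ≅ G2.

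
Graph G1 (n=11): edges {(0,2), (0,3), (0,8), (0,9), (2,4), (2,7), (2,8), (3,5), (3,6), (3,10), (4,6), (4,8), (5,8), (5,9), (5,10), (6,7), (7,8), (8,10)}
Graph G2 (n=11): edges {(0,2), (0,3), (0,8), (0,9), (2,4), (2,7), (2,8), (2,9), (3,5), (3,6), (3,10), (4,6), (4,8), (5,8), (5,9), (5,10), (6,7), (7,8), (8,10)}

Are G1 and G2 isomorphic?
No, not isomorphic

The graphs are NOT isomorphic.

Counting edges: G1 has 18 edge(s); G2 has 19 edge(s).
Edge count is an isomorphism invariant (a bijection on vertices induces a bijection on edges), so differing edge counts rule out isomorphism.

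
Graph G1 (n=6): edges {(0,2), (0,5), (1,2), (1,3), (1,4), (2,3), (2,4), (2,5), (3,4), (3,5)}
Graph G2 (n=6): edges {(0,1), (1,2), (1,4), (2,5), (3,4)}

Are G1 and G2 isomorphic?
No, not isomorphic

The graphs are NOT isomorphic.

Counting triangles (3-cliques): G1 has 6, G2 has 0.
Triangle count is an isomorphism invariant, so differing triangle counts rule out isomorphism.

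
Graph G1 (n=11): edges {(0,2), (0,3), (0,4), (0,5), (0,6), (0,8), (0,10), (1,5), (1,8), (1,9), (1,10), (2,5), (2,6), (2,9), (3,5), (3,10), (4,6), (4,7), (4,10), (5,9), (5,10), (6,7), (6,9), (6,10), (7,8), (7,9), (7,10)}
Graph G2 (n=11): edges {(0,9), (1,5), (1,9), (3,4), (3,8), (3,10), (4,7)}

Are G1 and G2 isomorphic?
No, not isomorphic

The graphs are NOT isomorphic.

Connected components of G1: 1 component(s) with vertex sets [[0, 1, 2, 3, 4, 5, 6, 7, 8, 9, 10]], sizes [11].
Connected components of G2: 4 component(s) with vertex sets [[2], [6], [0, 1, 5, 9], [3, 4, 7, 8, 10]], sizes [1, 1, 4, 5].
The number of connected components (and the multiset of component sizes) is an isomorphism invariant — an isomorphism maps each component of G1 bijectively onto a component of G2. Since G1 has 1 component(s) and G2 has 4, they cannot be isomorphic.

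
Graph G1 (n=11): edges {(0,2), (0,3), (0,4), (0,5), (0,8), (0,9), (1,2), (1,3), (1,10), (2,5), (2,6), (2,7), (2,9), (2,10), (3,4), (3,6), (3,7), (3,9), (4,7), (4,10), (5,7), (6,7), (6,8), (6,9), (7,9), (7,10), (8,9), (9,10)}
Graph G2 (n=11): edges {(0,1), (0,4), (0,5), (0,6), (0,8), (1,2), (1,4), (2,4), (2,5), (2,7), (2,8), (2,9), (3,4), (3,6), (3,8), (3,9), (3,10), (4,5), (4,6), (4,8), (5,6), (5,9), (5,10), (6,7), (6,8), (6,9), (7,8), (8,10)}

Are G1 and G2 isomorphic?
Yes, isomorphic

The graphs are isomorphic.
One valid mapping φ: V(G1) → V(G2): 0→2, 1→10, 2→8, 3→5, 4→9, 5→7, 6→0, 7→6, 8→1, 9→4, 10→3

Verify φ preserves adjacency — for each edge of G1, its image is an edge of G2:
  (0,2) → (φ(0),φ(2)) = (2,8) ∈ E(G2) ✓
  (0,3) → (φ(0),φ(3)) = (2,5) ∈ E(G2) ✓
  (0,4) → (φ(0),φ(4)) = (2,9) ∈ E(G2) ✓
  (0,5) → (φ(0),φ(5)) = (2,7) ∈ E(G2) ✓
  (0,8) → (φ(0),φ(8)) = (1,2) ∈ E(G2) ✓
  (0,9) → (φ(0),φ(9)) = (2,4) ∈ E(G2) ✓
  (1,2) → (φ(1),φ(2)) = (8,10) ∈ E(G2) ✓
  (1,3) → (φ(1),φ(3)) = (5,10) ∈ E(G2) ✓
  (1,10) → (φ(1),φ(10)) = (3,10) ∈ E(G2) ✓
  (2,5) → (φ(2),φ(5)) = (7,8) ∈ E(G2) ✓
  (2,6) → (φ(2),φ(6)) = (0,8) ∈ E(G2) ✓
  (2,7) → (φ(2),φ(7)) = (6,8) ∈ E(G2) ✓
  (2,9) → (φ(2),φ(9)) = (4,8) ∈ E(G2) ✓
  (2,10) → (φ(2),φ(10)) = (3,8) ∈ E(G2) ✓
  (3,4) → (φ(3),φ(4)) = (5,9) ∈ E(G2) ✓
  (3,6) → (φ(3),φ(6)) = (0,5) ∈ E(G2) ✓
  (3,7) → (φ(3),φ(7)) = (5,6) ∈ E(G2) ✓
  (3,9) → (φ(3),φ(9)) = (4,5) ∈ E(G2) ✓
  (4,7) → (φ(4),φ(7)) = (6,9) ∈ E(G2) ✓
  (4,10) → (φ(4),φ(10)) = (3,9) ∈ E(G2) ✓
  (5,7) → (φ(5),φ(7)) = (6,7) ∈ E(G2) ✓
  (6,7) → (φ(6),φ(7)) = (0,6) ∈ E(G2) ✓
  (6,8) → (φ(6),φ(8)) = (0,1) ∈ E(G2) ✓
  (6,9) → (φ(6),φ(9)) = (0,4) ∈ E(G2) ✓
  (7,9) → (φ(7),φ(9)) = (4,6) ∈ E(G2) ✓
  (7,10) → (φ(7),φ(10)) = (3,6) ∈ E(G2) ✓
  (8,9) → (φ(8),φ(9)) = (1,4) ∈ E(G2) ✓
  (9,10) → (φ(9),φ(10)) = (3,4) ∈ E(G2) ✓
All 28 edges of G1 map to edges of G2, and |E(G1)| = |E(G2)| = 28, so φ is a bijection on edges as well as vertices. Hence G1 ≅ G2.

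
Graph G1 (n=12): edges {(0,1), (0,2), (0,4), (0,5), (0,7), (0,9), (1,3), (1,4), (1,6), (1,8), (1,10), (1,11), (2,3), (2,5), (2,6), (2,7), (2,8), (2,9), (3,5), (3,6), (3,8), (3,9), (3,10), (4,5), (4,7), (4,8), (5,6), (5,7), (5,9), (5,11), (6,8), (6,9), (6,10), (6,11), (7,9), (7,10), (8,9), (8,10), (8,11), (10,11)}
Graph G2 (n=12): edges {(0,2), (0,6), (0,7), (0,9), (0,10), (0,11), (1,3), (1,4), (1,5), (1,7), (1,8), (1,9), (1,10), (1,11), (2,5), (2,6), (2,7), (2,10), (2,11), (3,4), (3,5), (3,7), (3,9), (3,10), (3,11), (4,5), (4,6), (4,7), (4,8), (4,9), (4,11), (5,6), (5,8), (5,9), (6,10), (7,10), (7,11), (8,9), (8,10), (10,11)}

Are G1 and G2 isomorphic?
Yes, isomorphic

The graphs are isomorphic.
One valid mapping φ: V(G1) → V(G2): 0→2, 1→5, 2→11, 3→3, 4→6, 5→10, 6→1, 7→0, 8→4, 9→7, 10→9, 11→8

Verify φ preserves adjacency — for each edge of G1, its image is an edge of G2:
  (0,1) → (φ(0),φ(1)) = (2,5) ∈ E(G2) ✓
  (0,2) → (φ(0),φ(2)) = (2,11) ∈ E(G2) ✓
  (0,4) → (φ(0),φ(4)) = (2,6) ∈ E(G2) ✓
  (0,5) → (φ(0),φ(5)) = (2,10) ∈ E(G2) ✓
  (0,7) → (φ(0),φ(7)) = (0,2) ∈ E(G2) ✓
  (0,9) → (φ(0),φ(9)) = (2,7) ∈ E(G2) ✓
  (1,3) → (φ(1),φ(3)) = (3,5) ∈ E(G2) ✓
  (1,4) → (φ(1),φ(4)) = (5,6) ∈ E(G2) ✓
  (1,6) → (φ(1),φ(6)) = (1,5) ∈ E(G2) ✓
  (1,8) → (φ(1),φ(8)) = (4,5) ∈ E(G2) ✓
  (1,10) → (φ(1),φ(10)) = (5,9) ∈ E(G2) ✓
  (1,11) → (φ(1),φ(11)) = (5,8) ∈ E(G2) ✓
  (2,3) → (φ(2),φ(3)) = (3,11) ∈ E(G2) ✓
  (2,5) → (φ(2),φ(5)) = (10,11) ∈ E(G2) ✓
  (2,6) → (φ(2),φ(6)) = (1,11) ∈ E(G2) ✓
  (2,7) → (φ(2),φ(7)) = (0,11) ∈ E(G2) ✓
  (2,8) → (φ(2),φ(8)) = (4,11) ∈ E(G2) ✓
  (2,9) → (φ(2),φ(9)) = (7,11) ∈ E(G2) ✓
  (3,5) → (φ(3),φ(5)) = (3,10) ∈ E(G2) ✓
  (3,6) → (φ(3),φ(6)) = (1,3) ∈ E(G2) ✓
  (3,8) → (φ(3),φ(8)) = (3,4) ∈ E(G2) ✓
  (3,9) → (φ(3),φ(9)) = (3,7) ∈ E(G2) ✓
  (3,10) → (φ(3),φ(10)) = (3,9) ∈ E(G2) ✓
  (4,5) → (φ(4),φ(5)) = (6,10) ∈ E(G2) ✓
  (4,7) → (φ(4),φ(7)) = (0,6) ∈ E(G2) ✓
  (4,8) → (φ(4),φ(8)) = (4,6) ∈ E(G2) ✓
  (5,6) → (φ(5),φ(6)) = (1,10) ∈ E(G2) ✓
  (5,7) → (φ(5),φ(7)) = (0,10) ∈ E(G2) ✓
  (5,9) → (φ(5),φ(9)) = (7,10) ∈ E(G2) ✓
  (5,11) → (φ(5),φ(11)) = (8,10) ∈ E(G2) ✓
  (6,8) → (φ(6),φ(8)) = (1,4) ∈ E(G2) ✓
  (6,9) → (φ(6),φ(9)) = (1,7) ∈ E(G2) ✓
  (6,10) → (φ(6),φ(10)) = (1,9) ∈ E(G2) ✓
  (6,11) → (φ(6),φ(11)) = (1,8) ∈ E(G2) ✓
  (7,9) → (φ(7),φ(9)) = (0,7) ∈ E(G2) ✓
  (7,10) → (φ(7),φ(10)) = (0,9) ∈ E(G2) ✓
  (8,9) → (φ(8),φ(9)) = (4,7) ∈ E(G2) ✓
  (8,10) → (φ(8),φ(10)) = (4,9) ∈ E(G2) ✓
  (8,11) → (φ(8),φ(11)) = (4,8) ∈ E(G2) ✓
  (10,11) → (φ(10),φ(11)) = (8,9) ∈ E(G2) ✓
All 40 edges of G1 map to edges of G2, and |E(G1)| = |E(G2)| = 40, so φ is a bijection on edges as well as vertices. Hence G1 ≅ G2.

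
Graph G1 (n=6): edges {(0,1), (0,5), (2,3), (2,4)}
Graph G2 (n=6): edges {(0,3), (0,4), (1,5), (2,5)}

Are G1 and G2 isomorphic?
Yes, isomorphic

The graphs are isomorphic.
One valid mapping φ: V(G1) → V(G2): 0→0, 1→4, 2→5, 3→2, 4→1, 5→3

Verify φ preserves adjacency — for each edge of G1, its image is an edge of G2:
  (0,1) → (φ(0),φ(1)) = (0,4) ∈ E(G2) ✓
  (0,5) → (φ(0),φ(5)) = (0,3) ∈ E(G2) ✓
  (2,3) → (φ(2),φ(3)) = (2,5) ∈ E(G2) ✓
  (2,4) → (φ(2),φ(4)) = (1,5) ∈ E(G2) ✓
All 4 edges of G1 map to edges of G2, and |E(G1)| = |E(G2)| = 4, so φ is a bijection on edges as well as vertices. Hence G1 ≅ G2.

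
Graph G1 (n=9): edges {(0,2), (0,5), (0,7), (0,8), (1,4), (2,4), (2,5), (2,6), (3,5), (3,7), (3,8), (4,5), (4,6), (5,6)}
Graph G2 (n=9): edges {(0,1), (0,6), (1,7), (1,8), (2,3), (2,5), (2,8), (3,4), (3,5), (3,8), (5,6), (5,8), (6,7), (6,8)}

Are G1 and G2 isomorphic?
Yes, isomorphic

The graphs are isomorphic.
One valid mapping φ: V(G1) → V(G2): 0→6, 1→4, 2→5, 3→1, 4→3, 5→8, 6→2, 7→0, 8→7

Verify φ preserves adjacency — for each edge of G1, its image is an edge of G2:
  (0,2) → (φ(0),φ(2)) = (5,6) ∈ E(G2) ✓
  (0,5) → (φ(0),φ(5)) = (6,8) ∈ E(G2) ✓
  (0,7) → (φ(0),φ(7)) = (0,6) ∈ E(G2) ✓
  (0,8) → (φ(0),φ(8)) = (6,7) ∈ E(G2) ✓
  (1,4) → (φ(1),φ(4)) = (3,4) ∈ E(G2) ✓
  (2,4) → (φ(2),φ(4)) = (3,5) ∈ E(G2) ✓
  (2,5) → (φ(2),φ(5)) = (5,8) ∈ E(G2) ✓
  (2,6) → (φ(2),φ(6)) = (2,5) ∈ E(G2) ✓
  (3,5) → (φ(3),φ(5)) = (1,8) ∈ E(G2) ✓
  (3,7) → (φ(3),φ(7)) = (0,1) ∈ E(G2) ✓
  (3,8) → (φ(3),φ(8)) = (1,7) ∈ E(G2) ✓
  (4,5) → (φ(4),φ(5)) = (3,8) ∈ E(G2) ✓
  (4,6) → (φ(4),φ(6)) = (2,3) ∈ E(G2) ✓
  (5,6) → (φ(5),φ(6)) = (2,8) ∈ E(G2) ✓
All 14 edges of G1 map to edges of G2, and |E(G1)| = |E(G2)| = 14, so φ is a bijection on edges as well as vertices. Hence G1 ≅ G2.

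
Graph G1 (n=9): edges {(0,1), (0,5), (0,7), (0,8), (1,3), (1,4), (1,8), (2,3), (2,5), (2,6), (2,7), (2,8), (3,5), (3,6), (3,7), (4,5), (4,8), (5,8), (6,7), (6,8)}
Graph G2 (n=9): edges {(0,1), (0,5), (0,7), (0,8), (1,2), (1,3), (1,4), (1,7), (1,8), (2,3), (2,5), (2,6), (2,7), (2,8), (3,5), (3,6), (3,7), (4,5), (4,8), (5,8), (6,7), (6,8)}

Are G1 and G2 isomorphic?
No, not isomorphic

The graphs are NOT isomorphic.

Counting edges: G1 has 20 edge(s); G2 has 22 edge(s).
Edge count is an isomorphism invariant (a bijection on vertices induces a bijection on edges), so differing edge counts rule out isomorphism.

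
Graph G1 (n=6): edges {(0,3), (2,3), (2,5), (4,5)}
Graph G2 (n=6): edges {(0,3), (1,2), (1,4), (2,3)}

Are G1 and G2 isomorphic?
Yes, isomorphic

The graphs are isomorphic.
One valid mapping φ: V(G1) → V(G2): 0→0, 1→5, 2→2, 3→3, 4→4, 5→1

Verify φ preserves adjacency — for each edge of G1, its image is an edge of G2:
  (0,3) → (φ(0),φ(3)) = (0,3) ∈ E(G2) ✓
  (2,3) → (φ(2),φ(3)) = (2,3) ∈ E(G2) ✓
  (2,5) → (φ(2),φ(5)) = (1,2) ∈ E(G2) ✓
  (4,5) → (φ(4),φ(5)) = (1,4) ∈ E(G2) ✓
All 4 edges of G1 map to edges of G2, and |E(G1)| = |E(G2)| = 4, so φ is a bijection on edges as well as vertices. Hence G1 ≅ G2.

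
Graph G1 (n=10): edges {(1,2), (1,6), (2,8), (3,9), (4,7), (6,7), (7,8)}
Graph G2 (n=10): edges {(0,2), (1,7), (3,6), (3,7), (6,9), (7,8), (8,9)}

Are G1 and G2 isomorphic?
Yes, isomorphic

The graphs are isomorphic.
One valid mapping φ: V(G1) → V(G2): 0→5, 1→6, 2→9, 3→2, 4→1, 5→4, 6→3, 7→7, 8→8, 9→0

Verify φ preserves adjacency — for each edge of G1, its image is an edge of G2:
  (1,2) → (φ(1),φ(2)) = (6,9) ∈ E(G2) ✓
  (1,6) → (φ(1),φ(6)) = (3,6) ∈ E(G2) ✓
  (2,8) → (φ(2),φ(8)) = (8,9) ∈ E(G2) ✓
  (3,9) → (φ(3),φ(9)) = (0,2) ∈ E(G2) ✓
  (4,7) → (φ(4),φ(7)) = (1,7) ∈ E(G2) ✓
  (6,7) → (φ(6),φ(7)) = (3,7) ∈ E(G2) ✓
  (7,8) → (φ(7),φ(8)) = (7,8) ∈ E(G2) ✓
All 7 edges of G1 map to edges of G2, and |E(G1)| = |E(G2)| = 7, so φ is a bijection on edges as well as vertices. Hence G1 ≅ G2.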